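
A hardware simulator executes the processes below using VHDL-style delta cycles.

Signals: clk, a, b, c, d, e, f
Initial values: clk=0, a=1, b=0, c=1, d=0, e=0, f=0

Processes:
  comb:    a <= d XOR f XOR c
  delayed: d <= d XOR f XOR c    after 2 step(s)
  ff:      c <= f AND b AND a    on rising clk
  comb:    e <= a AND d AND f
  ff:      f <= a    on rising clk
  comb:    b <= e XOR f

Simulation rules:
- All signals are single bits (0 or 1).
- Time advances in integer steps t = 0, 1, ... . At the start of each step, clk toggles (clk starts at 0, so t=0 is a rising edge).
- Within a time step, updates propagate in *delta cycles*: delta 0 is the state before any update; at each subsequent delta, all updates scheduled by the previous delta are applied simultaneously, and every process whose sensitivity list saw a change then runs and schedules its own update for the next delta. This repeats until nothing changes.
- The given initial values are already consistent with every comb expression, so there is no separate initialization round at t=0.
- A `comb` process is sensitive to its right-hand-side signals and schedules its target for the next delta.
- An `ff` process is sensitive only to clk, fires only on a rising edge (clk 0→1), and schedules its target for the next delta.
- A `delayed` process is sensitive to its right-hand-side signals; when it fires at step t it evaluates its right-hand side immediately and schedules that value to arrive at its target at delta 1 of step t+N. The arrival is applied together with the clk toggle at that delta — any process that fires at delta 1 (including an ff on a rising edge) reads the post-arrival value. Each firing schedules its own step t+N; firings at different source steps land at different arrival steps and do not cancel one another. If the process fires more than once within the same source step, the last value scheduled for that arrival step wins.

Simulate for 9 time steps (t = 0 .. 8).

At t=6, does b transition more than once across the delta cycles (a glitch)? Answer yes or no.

[bits: b,a,f,clk,c,e,d]
t=0: Δ0=0100100 Δ1=0101100 Δ2=0111000 Δ3=1111000 | 3Δ
t=1: Δ0=1111000 Δ1=1110000 | 1Δ
t=2: Δ0=1110000 Δ1=1111001 Δ2=1011111 Δ3=0111101 Δ4=1111111 Δ5=0111111 | 5Δ
t=3: Δ0=0111111 Δ1=0110111 | 1Δ
t=4: Δ0=0110111 Δ1=0111111 Δ2=0111011 Δ3=0011011 Δ4=0011001 Δ5=1011001 | 5Δ
t=5: Δ0=1011001 Δ1=1010001 | 1Δ
t=6: Δ0=1010001 Δ1=1011000 Δ2=1101000 Δ3=0001000 | 3Δ
t=7: Δ0=0001000 Δ1=0000000 | 1Δ
t=8: Δ0=0000000 Δ1=0001000 | 1Δ

no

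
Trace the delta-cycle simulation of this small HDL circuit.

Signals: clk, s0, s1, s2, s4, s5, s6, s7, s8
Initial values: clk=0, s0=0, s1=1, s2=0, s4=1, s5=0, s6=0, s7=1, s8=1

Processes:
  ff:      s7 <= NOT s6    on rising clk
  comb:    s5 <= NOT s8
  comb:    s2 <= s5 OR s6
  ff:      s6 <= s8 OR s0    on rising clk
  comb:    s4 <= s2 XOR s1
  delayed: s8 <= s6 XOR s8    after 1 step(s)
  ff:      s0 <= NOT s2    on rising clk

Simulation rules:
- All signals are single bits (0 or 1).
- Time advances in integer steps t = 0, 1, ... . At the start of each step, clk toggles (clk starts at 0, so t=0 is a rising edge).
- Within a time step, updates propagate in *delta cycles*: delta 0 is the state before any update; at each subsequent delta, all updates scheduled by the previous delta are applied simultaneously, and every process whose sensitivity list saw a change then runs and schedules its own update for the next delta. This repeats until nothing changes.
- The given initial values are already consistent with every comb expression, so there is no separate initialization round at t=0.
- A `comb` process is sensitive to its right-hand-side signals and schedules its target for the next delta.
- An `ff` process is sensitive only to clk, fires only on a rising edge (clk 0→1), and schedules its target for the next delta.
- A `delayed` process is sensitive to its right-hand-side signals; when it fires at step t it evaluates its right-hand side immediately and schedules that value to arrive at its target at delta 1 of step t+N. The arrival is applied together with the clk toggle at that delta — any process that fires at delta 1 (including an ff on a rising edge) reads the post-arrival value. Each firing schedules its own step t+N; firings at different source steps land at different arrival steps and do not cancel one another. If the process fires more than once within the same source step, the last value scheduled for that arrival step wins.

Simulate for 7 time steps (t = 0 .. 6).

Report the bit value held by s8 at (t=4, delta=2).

t=0 Δ0: s5=0 clk=0 s4=1 s6=0 s2=0 s0=0 s7=1 s8=1 s1=1
  Δ1: clk:0→1
  Δ2: s6:0→1, s0:0→1
  Δ3: s2:0→1
  Δ4: s4:1→0
  (4Δ to stable)
t=1 Δ0: s5=0 clk=1 s4=0 s6=1 s2=1 s0=1 s7=1 s8=1 s1=1
  Δ1: clk:1→0, s8:1→0
  Δ2: s5:0→1
  (2Δ to stable)
t=2 Δ0: s5=1 clk=0 s4=0 s6=1 s2=1 s0=1 s7=1 s8=0 s1=1
  Δ1: clk:0→1, s8:0→1
  Δ2: s5:1→0, s0:1→0, s7:1→0
  (2Δ to stable)
t=3 Δ0: s5=0 clk=1 s4=0 s6=1 s2=1 s0=0 s7=0 s8=1 s1=1
  Δ1: clk:1→0, s8:1→0
  Δ2: s5:0→1
  (2Δ to stable)
t=4 Δ0: s5=1 clk=0 s4=0 s6=1 s2=1 s0=0 s7=0 s8=0 s1=1
  Δ1: clk:0→1, s8:0→1
  Δ2: s5:1→0
  (2Δ to stable)
t=5 Δ0: s5=0 clk=1 s4=0 s6=1 s2=1 s0=0 s7=0 s8=1 s1=1
  Δ1: clk:1→0, s8:1→0
  Δ2: s5:0→1
  (2Δ to stable)
t=6 Δ0: s5=1 clk=0 s4=0 s6=1 s2=1 s0=0 s7=0 s8=0 s1=1
  Δ1: clk:0→1, s8:0→1
  Δ2: s5:1→0
  (2Δ to stable)

1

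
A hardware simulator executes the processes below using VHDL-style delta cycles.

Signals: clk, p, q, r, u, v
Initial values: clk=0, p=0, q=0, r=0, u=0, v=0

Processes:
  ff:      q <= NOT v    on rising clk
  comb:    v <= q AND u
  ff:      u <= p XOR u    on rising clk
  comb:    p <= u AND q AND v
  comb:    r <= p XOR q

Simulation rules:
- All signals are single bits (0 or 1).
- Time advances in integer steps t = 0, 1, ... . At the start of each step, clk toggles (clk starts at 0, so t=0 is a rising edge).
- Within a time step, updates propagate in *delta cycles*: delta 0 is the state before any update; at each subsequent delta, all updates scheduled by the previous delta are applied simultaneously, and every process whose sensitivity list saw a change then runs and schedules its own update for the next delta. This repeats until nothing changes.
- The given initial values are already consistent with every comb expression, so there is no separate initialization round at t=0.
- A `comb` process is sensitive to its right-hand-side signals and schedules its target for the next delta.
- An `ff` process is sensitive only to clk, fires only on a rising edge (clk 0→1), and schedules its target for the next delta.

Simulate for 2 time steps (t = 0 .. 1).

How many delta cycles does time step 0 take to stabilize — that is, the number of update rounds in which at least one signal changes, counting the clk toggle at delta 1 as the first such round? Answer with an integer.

t0.Δ0 u=0 q=0 v=0 r=0 p=0 clk=0
t0.Δ1 u=0 q=0 v=0 r=0 p=0 clk=1
t0.Δ2 u=0 q=1 v=0 r=0 p=0 clk=1
t0.Δ3 u=0 q=1 v=0 r=1 p=0 clk=1
t1.Δ0 u=0 q=1 v=0 r=1 p=0 clk=1
t1.Δ1 u=0 q=1 v=0 r=1 p=0 clk=0

3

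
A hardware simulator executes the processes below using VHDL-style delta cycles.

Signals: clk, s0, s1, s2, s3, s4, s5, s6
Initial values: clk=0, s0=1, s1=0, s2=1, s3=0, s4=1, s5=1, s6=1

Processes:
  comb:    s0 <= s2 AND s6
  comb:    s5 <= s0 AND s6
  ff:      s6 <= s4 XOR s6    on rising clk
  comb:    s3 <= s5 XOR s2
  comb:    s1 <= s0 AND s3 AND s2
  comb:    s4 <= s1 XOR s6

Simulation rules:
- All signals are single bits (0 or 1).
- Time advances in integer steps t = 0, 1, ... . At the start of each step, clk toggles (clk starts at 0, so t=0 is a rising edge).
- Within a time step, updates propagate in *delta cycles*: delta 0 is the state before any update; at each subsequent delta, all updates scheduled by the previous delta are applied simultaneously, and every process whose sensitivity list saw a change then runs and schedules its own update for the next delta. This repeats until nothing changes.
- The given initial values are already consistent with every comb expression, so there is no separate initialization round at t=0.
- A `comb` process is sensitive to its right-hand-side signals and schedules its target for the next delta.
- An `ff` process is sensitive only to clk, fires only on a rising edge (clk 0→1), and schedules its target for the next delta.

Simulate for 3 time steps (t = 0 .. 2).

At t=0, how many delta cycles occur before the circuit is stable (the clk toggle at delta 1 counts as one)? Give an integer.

t=0 Δ0: s6=1 s3=0 s4=1 s1=0 clk=0 s5=1 s2=1 s0=1
  Δ1: clk:0→1
  Δ2: s6:1→0
  Δ3: s4:1→0, s5:1→0, s0:1→0
  Δ4: s3:0→1
  (4Δ to stable)
t=1 Δ0: s6=0 s3=1 s4=0 s1=0 clk=1 s5=0 s2=1 s0=0
  Δ1: clk:1→0
  (1Δ to stable)
t=2 Δ0: s6=0 s3=1 s4=0 s1=0 clk=0 s5=0 s2=1 s0=0
  Δ1: clk:0→1
  (1Δ to stable)

4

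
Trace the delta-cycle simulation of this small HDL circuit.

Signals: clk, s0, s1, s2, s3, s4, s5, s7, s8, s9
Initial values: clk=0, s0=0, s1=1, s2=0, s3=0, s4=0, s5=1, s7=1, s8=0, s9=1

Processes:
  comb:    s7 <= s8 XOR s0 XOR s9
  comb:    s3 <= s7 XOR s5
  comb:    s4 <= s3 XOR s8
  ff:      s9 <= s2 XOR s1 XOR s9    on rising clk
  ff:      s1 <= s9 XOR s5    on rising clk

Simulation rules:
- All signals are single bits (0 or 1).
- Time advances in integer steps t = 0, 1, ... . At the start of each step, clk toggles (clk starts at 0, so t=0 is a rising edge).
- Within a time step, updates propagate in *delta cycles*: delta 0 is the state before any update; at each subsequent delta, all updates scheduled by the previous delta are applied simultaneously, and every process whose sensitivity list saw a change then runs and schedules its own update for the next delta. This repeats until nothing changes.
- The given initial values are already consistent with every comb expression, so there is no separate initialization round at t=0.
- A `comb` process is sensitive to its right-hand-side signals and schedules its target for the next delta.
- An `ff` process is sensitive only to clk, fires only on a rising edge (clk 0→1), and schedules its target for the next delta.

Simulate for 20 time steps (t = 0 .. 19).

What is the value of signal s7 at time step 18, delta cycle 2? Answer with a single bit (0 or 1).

1

t0.Δ0 s9=1 s4=0 s2=0 s5=1 s7=1 s1=1 s8=0 s3=0 clk=0 s0=0
t0.Δ1 s9=1 s4=0 s2=0 s5=1 s7=1 s1=1 s8=0 s3=0 clk=1 s0=0
t0.Δ2 s9=0 s4=0 s2=0 s5=1 s7=1 s1=0 s8=0 s3=0 clk=1 s0=0
t0.Δ3 s9=0 s4=0 s2=0 s5=1 s7=0 s1=0 s8=0 s3=0 clk=1 s0=0
t0.Δ4 s9=0 s4=0 s2=0 s5=1 s7=0 s1=0 s8=0 s3=1 clk=1 s0=0
t0.Δ5 s9=0 s4=1 s2=0 s5=1 s7=0 s1=0 s8=0 s3=1 clk=1 s0=0
t1.Δ0 s9=0 s4=1 s2=0 s5=1 s7=0 s1=0 s8=0 s3=1 clk=1 s0=0
t1.Δ1 s9=0 s4=1 s2=0 s5=1 s7=0 s1=0 s8=0 s3=1 clk=0 s0=0
t2.Δ0 s9=0 s4=1 s2=0 s5=1 s7=0 s1=0 s8=0 s3=1 clk=0 s0=0
t2.Δ1 s9=0 s4=1 s2=0 s5=1 s7=0 s1=0 s8=0 s3=1 clk=1 s0=0
t2.Δ2 s9=0 s4=1 s2=0 s5=1 s7=0 s1=1 s8=0 s3=1 clk=1 s0=0
t3.Δ0 s9=0 s4=1 s2=0 s5=1 s7=0 s1=1 s8=0 s3=1 clk=1 s0=0
t3.Δ1 s9=0 s4=1 s2=0 s5=1 s7=0 s1=1 s8=0 s3=1 clk=0 s0=0
t4.Δ0 s9=0 s4=1 s2=0 s5=1 s7=0 s1=1 s8=0 s3=1 clk=0 s0=0
t4.Δ1 s9=0 s4=1 s2=0 s5=1 s7=0 s1=1 s8=0 s3=1 clk=1 s0=0
t4.Δ2 s9=1 s4=1 s2=0 s5=1 s7=0 s1=1 s8=0 s3=1 clk=1 s0=0
t4.Δ3 s9=1 s4=1 s2=0 s5=1 s7=1 s1=1 s8=0 s3=1 clk=1 s0=0
t4.Δ4 s9=1 s4=1 s2=0 s5=1 s7=1 s1=1 s8=0 s3=0 clk=1 s0=0
t4.Δ5 s9=1 s4=0 s2=0 s5=1 s7=1 s1=1 s8=0 s3=0 clk=1 s0=0
t5.Δ0 s9=1 s4=0 s2=0 s5=1 s7=1 s1=1 s8=0 s3=0 clk=1 s0=0
t5.Δ1 s9=1 s4=0 s2=0 s5=1 s7=1 s1=1 s8=0 s3=0 clk=0 s0=0
t6.Δ0 s9=1 s4=0 s2=0 s5=1 s7=1 s1=1 s8=0 s3=0 clk=0 s0=0
t6.Δ1 s9=1 s4=0 s2=0 s5=1 s7=1 s1=1 s8=0 s3=0 clk=1 s0=0
t6.Δ2 s9=0 s4=0 s2=0 s5=1 s7=1 s1=0 s8=0 s3=0 clk=1 s0=0
t6.Δ3 s9=0 s4=0 s2=0 s5=1 s7=0 s1=0 s8=0 s3=0 clk=1 s0=0
t6.Δ4 s9=0 s4=0 s2=0 s5=1 s7=0 s1=0 s8=0 s3=1 clk=1 s0=0
t6.Δ5 s9=0 s4=1 s2=0 s5=1 s7=0 s1=0 s8=0 s3=1 clk=1 s0=0
t7.Δ0 s9=0 s4=1 s2=0 s5=1 s7=0 s1=0 s8=0 s3=1 clk=1 s0=0
t7.Δ1 s9=0 s4=1 s2=0 s5=1 s7=0 s1=0 s8=0 s3=1 clk=0 s0=0
t8.Δ0 s9=0 s4=1 s2=0 s5=1 s7=0 s1=0 s8=0 s3=1 clk=0 s0=0
t8.Δ1 s9=0 s4=1 s2=0 s5=1 s7=0 s1=0 s8=0 s3=1 clk=1 s0=0
t8.Δ2 s9=0 s4=1 s2=0 s5=1 s7=0 s1=1 s8=0 s3=1 clk=1 s0=0
t9.Δ0 s9=0 s4=1 s2=0 s5=1 s7=0 s1=1 s8=0 s3=1 clk=1 s0=0
t9.Δ1 s9=0 s4=1 s2=0 s5=1 s7=0 s1=1 s8=0 s3=1 clk=0 s0=0
t10.Δ0 s9=0 s4=1 s2=0 s5=1 s7=0 s1=1 s8=0 s3=1 clk=0 s0=0
t10.Δ1 s9=0 s4=1 s2=0 s5=1 s7=0 s1=1 s8=0 s3=1 clk=1 s0=0
t10.Δ2 s9=1 s4=1 s2=0 s5=1 s7=0 s1=1 s8=0 s3=1 clk=1 s0=0
t10.Δ3 s9=1 s4=1 s2=0 s5=1 s7=1 s1=1 s8=0 s3=1 clk=1 s0=0
t10.Δ4 s9=1 s4=1 s2=0 s5=1 s7=1 s1=1 s8=0 s3=0 clk=1 s0=0
t10.Δ5 s9=1 s4=0 s2=0 s5=1 s7=1 s1=1 s8=0 s3=0 clk=1 s0=0
t11.Δ0 s9=1 s4=0 s2=0 s5=1 s7=1 s1=1 s8=0 s3=0 clk=1 s0=0
t11.Δ1 s9=1 s4=0 s2=0 s5=1 s7=1 s1=1 s8=0 s3=0 clk=0 s0=0
t12.Δ0 s9=1 s4=0 s2=0 s5=1 s7=1 s1=1 s8=0 s3=0 clk=0 s0=0
t12.Δ1 s9=1 s4=0 s2=0 s5=1 s7=1 s1=1 s8=0 s3=0 clk=1 s0=0
t12.Δ2 s9=0 s4=0 s2=0 s5=1 s7=1 s1=0 s8=0 s3=0 clk=1 s0=0
t12.Δ3 s9=0 s4=0 s2=0 s5=1 s7=0 s1=0 s8=0 s3=0 clk=1 s0=0
t12.Δ4 s9=0 s4=0 s2=0 s5=1 s7=0 s1=0 s8=0 s3=1 clk=1 s0=0
t12.Δ5 s9=0 s4=1 s2=0 s5=1 s7=0 s1=0 s8=0 s3=1 clk=1 s0=0
t13.Δ0 s9=0 s4=1 s2=0 s5=1 s7=0 s1=0 s8=0 s3=1 clk=1 s0=0
t13.Δ1 s9=0 s4=1 s2=0 s5=1 s7=0 s1=0 s8=0 s3=1 clk=0 s0=0
t14.Δ0 s9=0 s4=1 s2=0 s5=1 s7=0 s1=0 s8=0 s3=1 clk=0 s0=0
t14.Δ1 s9=0 s4=1 s2=0 s5=1 s7=0 s1=0 s8=0 s3=1 clk=1 s0=0
t14.Δ2 s9=0 s4=1 s2=0 s5=1 s7=0 s1=1 s8=0 s3=1 clk=1 s0=0
t15.Δ0 s9=0 s4=1 s2=0 s5=1 s7=0 s1=1 s8=0 s3=1 clk=1 s0=0
t15.Δ1 s9=0 s4=1 s2=0 s5=1 s7=0 s1=1 s8=0 s3=1 clk=0 s0=0
t16.Δ0 s9=0 s4=1 s2=0 s5=1 s7=0 s1=1 s8=0 s3=1 clk=0 s0=0
t16.Δ1 s9=0 s4=1 s2=0 s5=1 s7=0 s1=1 s8=0 s3=1 clk=1 s0=0
t16.Δ2 s9=1 s4=1 s2=0 s5=1 s7=0 s1=1 s8=0 s3=1 clk=1 s0=0
t16.Δ3 s9=1 s4=1 s2=0 s5=1 s7=1 s1=1 s8=0 s3=1 clk=1 s0=0
t16.Δ4 s9=1 s4=1 s2=0 s5=1 s7=1 s1=1 s8=0 s3=0 clk=1 s0=0
t16.Δ5 s9=1 s4=0 s2=0 s5=1 s7=1 s1=1 s8=0 s3=0 clk=1 s0=0
t17.Δ0 s9=1 s4=0 s2=0 s5=1 s7=1 s1=1 s8=0 s3=0 clk=1 s0=0
t17.Δ1 s9=1 s4=0 s2=0 s5=1 s7=1 s1=1 s8=0 s3=0 clk=0 s0=0
t18.Δ0 s9=1 s4=0 s2=0 s5=1 s7=1 s1=1 s8=0 s3=0 clk=0 s0=0
t18.Δ1 s9=1 s4=0 s2=0 s5=1 s7=1 s1=1 s8=0 s3=0 clk=1 s0=0
t18.Δ2 s9=0 s4=0 s2=0 s5=1 s7=1 s1=0 s8=0 s3=0 clk=1 s0=0
t18.Δ3 s9=0 s4=0 s2=0 s5=1 s7=0 s1=0 s8=0 s3=0 clk=1 s0=0
t18.Δ4 s9=0 s4=0 s2=0 s5=1 s7=0 s1=0 s8=0 s3=1 clk=1 s0=0
t18.Δ5 s9=0 s4=1 s2=0 s5=1 s7=0 s1=0 s8=0 s3=1 clk=1 s0=0
t19.Δ0 s9=0 s4=1 s2=0 s5=1 s7=0 s1=0 s8=0 s3=1 clk=1 s0=0
t19.Δ1 s9=0 s4=1 s2=0 s5=1 s7=0 s1=0 s8=0 s3=1 clk=0 s0=0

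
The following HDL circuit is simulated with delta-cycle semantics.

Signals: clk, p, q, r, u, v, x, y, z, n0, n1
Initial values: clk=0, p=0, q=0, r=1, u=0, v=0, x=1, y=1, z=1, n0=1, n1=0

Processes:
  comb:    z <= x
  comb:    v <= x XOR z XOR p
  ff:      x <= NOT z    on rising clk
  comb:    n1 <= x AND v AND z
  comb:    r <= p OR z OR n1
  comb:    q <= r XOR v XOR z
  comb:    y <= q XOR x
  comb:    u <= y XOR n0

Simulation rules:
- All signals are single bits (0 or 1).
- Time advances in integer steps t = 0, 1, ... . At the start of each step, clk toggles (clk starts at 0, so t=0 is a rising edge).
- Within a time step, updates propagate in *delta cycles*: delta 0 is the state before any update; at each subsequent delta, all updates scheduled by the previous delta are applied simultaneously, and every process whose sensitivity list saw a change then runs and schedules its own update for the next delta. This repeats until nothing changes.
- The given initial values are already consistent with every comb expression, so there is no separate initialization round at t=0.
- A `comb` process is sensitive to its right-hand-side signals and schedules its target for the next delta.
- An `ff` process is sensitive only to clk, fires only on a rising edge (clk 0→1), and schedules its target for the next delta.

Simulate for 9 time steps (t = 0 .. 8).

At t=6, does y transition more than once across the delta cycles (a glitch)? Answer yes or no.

no

t=0 Δ0: p=0 n0=1 x=1 u=0 z=1 n1=0 r=1 y=1 q=0 v=0 clk=0
  Δ1: clk:0→1
  Δ2: x:1→0
  Δ3: z:1→0, y:1→0, v:0→1
  Δ4: u:0→1, r:1→0, v:1→0
  (4Δ to stable)
t=1 Δ0: p=0 n0=1 x=0 u=1 z=0 n1=0 r=0 y=0 q=0 v=0 clk=1
  Δ1: clk:1→0
  (1Δ to stable)
t=2 Δ0: p=0 n0=1 x=0 u=1 z=0 n1=0 r=0 y=0 q=0 v=0 clk=0
  Δ1: clk:0→1
  Δ2: x:0→1
  Δ3: z:0→1, y:0→1, v:0→1
  Δ4: u:1→0, n1:0→1, r:0→1, v:1→0
  Δ5: n1:1→0
  (5Δ to stable)
t=3 Δ0: p=0 n0=1 x=1 u=0 z=1 n1=0 r=1 y=1 q=0 v=0 clk=1
  Δ1: clk:1→0
  (1Δ to stable)
t=4 Δ0: p=0 n0=1 x=1 u=0 z=1 n1=0 r=1 y=1 q=0 v=0 clk=0
  Δ1: clk:0→1
  Δ2: x:1→0
  Δ3: z:1→0, y:1→0, v:0→1
  Δ4: u:0→1, r:1→0, v:1→0
  (4Δ to stable)
t=5 Δ0: p=0 n0=1 x=0 u=1 z=0 n1=0 r=0 y=0 q=0 v=0 clk=1
  Δ1: clk:1→0
  (1Δ to stable)
t=6 Δ0: p=0 n0=1 x=0 u=1 z=0 n1=0 r=0 y=0 q=0 v=0 clk=0
  Δ1: clk:0→1
  Δ2: x:0→1
  Δ3: z:0→1, y:0→1, v:0→1
  Δ4: u:1→0, n1:0→1, r:0→1, v:1→0
  Δ5: n1:1→0
  (5Δ to stable)
t=7 Δ0: p=0 n0=1 x=1 u=0 z=1 n1=0 r=1 y=1 q=0 v=0 clk=1
  Δ1: clk:1→0
  (1Δ to stable)
t=8 Δ0: p=0 n0=1 x=1 u=0 z=1 n1=0 r=1 y=1 q=0 v=0 clk=0
  Δ1: clk:0→1
  Δ2: x:1→0
  Δ3: z:1→0, y:1→0, v:0→1
  Δ4: u:0→1, r:1→0, v:1→0
  (4Δ to stable)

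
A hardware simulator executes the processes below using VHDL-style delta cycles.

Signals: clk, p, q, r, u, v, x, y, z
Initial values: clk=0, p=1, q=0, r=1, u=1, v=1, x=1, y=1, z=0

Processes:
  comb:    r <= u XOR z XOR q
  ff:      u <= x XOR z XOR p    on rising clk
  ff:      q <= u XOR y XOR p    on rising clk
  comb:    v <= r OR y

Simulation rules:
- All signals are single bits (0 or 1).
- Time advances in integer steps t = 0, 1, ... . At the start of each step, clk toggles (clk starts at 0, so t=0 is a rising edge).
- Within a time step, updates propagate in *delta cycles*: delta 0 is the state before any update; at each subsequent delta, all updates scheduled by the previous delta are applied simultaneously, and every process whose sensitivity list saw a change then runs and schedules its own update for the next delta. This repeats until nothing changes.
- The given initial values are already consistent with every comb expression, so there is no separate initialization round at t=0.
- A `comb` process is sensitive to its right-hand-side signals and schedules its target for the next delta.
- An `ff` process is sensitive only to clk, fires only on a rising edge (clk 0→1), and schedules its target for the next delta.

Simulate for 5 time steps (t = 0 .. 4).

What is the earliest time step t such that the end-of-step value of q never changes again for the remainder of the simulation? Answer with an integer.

2

[bits: u,p,r,x,q,v,z,clk,y]
t=0: Δ0=111101001 Δ1=111101011 Δ2=011111011 | 2Δ
t=1: Δ0=011111011 Δ1=011111001 | 1Δ
t=2: Δ0=011111001 Δ1=011111011 Δ2=011101011 Δ3=010101011 | 3Δ
t=3: Δ0=010101011 Δ1=010101001 | 1Δ
t=4: Δ0=010101001 Δ1=010101011 | 1Δ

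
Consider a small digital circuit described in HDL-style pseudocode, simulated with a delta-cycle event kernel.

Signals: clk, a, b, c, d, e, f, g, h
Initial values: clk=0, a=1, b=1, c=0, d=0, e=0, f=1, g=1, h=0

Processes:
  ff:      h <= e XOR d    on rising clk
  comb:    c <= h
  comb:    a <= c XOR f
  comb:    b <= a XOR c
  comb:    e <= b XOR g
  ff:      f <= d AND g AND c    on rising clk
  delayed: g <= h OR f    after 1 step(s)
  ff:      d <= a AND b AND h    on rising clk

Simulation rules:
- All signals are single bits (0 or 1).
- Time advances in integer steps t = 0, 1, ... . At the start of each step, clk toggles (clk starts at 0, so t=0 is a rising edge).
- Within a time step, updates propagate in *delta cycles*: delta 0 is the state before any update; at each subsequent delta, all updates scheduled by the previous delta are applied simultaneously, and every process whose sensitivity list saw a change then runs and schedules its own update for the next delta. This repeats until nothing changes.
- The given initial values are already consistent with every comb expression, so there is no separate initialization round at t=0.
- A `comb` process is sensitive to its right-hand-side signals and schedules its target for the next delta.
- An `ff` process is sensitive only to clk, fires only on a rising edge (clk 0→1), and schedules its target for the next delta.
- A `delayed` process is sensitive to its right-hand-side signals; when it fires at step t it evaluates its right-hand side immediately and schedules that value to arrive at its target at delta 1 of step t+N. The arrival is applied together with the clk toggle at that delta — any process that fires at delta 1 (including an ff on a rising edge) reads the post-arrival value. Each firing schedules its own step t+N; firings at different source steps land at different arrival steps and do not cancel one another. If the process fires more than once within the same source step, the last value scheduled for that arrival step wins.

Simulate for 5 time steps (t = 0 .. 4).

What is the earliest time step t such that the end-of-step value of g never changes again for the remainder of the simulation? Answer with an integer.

1

t=0 Δ0: c=0 e=0 clk=0 f=1 b=1 d=0 g=1 h=0 a=1
  Δ1: clk:0→1
  Δ2: f:1→0
  Δ3: a:1→0
  Δ4: b:1→0
  Δ5: e:0→1
  (5Δ to stable)
t=1 Δ0: c=0 e=1 clk=1 f=0 b=0 d=0 g=1 h=0 a=0
  Δ1: clk:1→0, g:1→0
  Δ2: e:1→0
  (2Δ to stable)
t=2 Δ0: c=0 e=0 clk=0 f=0 b=0 d=0 g=0 h=0 a=0
  Δ1: clk:0→1
  (1Δ to stable)
t=3 Δ0: c=0 e=0 clk=1 f=0 b=0 d=0 g=0 h=0 a=0
  Δ1: clk:1→0
  (1Δ to stable)
t=4 Δ0: c=0 e=0 clk=0 f=0 b=0 d=0 g=0 h=0 a=0
  Δ1: clk:0→1
  (1Δ to stable)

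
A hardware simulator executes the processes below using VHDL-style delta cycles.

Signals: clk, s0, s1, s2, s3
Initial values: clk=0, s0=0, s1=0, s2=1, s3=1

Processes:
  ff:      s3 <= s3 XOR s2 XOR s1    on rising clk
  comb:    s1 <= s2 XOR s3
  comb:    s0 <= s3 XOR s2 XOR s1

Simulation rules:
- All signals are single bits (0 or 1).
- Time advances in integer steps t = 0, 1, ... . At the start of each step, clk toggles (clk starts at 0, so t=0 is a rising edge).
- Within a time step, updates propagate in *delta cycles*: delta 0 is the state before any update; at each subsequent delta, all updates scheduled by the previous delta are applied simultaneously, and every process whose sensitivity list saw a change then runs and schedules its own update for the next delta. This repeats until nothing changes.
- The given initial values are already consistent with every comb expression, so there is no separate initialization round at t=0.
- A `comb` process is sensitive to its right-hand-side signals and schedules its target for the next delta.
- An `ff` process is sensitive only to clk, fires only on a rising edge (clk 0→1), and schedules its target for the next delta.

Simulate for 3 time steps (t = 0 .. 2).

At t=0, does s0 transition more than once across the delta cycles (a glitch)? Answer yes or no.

yes

t=0 Δ0: s0=0 s1=0 s3=1 s2=1 clk=0
  Δ1: clk:0→1
  Δ2: s3:1→0
  Δ3: s0:0→1, s1:0→1
  Δ4: s0:1→0
  (4Δ to stable)
t=1 Δ0: s0=0 s1=1 s3=0 s2=1 clk=1
  Δ1: clk:1→0
  (1Δ to stable)
t=2 Δ0: s0=0 s1=1 s3=0 s2=1 clk=0
  Δ1: clk:0→1
  (1Δ to stable)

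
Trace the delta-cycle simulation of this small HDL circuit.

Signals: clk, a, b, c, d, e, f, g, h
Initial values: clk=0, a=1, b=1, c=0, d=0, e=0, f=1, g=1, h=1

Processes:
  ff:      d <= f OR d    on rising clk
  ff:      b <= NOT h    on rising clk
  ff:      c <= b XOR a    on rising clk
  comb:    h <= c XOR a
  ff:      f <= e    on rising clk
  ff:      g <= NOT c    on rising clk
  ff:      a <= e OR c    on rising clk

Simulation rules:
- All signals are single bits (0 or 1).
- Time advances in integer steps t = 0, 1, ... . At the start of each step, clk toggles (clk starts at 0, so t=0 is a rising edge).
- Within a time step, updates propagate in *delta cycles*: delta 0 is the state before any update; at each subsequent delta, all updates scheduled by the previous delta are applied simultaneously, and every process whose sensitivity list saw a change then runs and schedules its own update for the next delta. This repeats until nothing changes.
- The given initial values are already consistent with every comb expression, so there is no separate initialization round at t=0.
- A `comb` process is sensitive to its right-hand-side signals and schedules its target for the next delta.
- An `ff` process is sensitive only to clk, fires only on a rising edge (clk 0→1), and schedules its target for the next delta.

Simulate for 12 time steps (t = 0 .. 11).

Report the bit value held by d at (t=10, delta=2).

t0.Δ0 f=1 a=1 e=0 g=1 h=1 b=1 clk=0 c=0 d=0
t0.Δ1 f=1 a=1 e=0 g=1 h=1 b=1 clk=1 c=0 d=0
t0.Δ2 f=0 a=0 e=0 g=1 h=1 b=0 clk=1 c=0 d=1
t0.Δ3 f=0 a=0 e=0 g=1 h=0 b=0 clk=1 c=0 d=1
t1.Δ0 f=0 a=0 e=0 g=1 h=0 b=0 clk=1 c=0 d=1
t1.Δ1 f=0 a=0 e=0 g=1 h=0 b=0 clk=0 c=0 d=1
t2.Δ0 f=0 a=0 e=0 g=1 h=0 b=0 clk=0 c=0 d=1
t2.Δ1 f=0 a=0 e=0 g=1 h=0 b=0 clk=1 c=0 d=1
t2.Δ2 f=0 a=0 e=0 g=1 h=0 b=1 clk=1 c=0 d=1
t3.Δ0 f=0 a=0 e=0 g=1 h=0 b=1 clk=1 c=0 d=1
t3.Δ1 f=0 a=0 e=0 g=1 h=0 b=1 clk=0 c=0 d=1
t4.Δ0 f=0 a=0 e=0 g=1 h=0 b=1 clk=0 c=0 d=1
t4.Δ1 f=0 a=0 e=0 g=1 h=0 b=1 clk=1 c=0 d=1
t4.Δ2 f=0 a=0 e=0 g=1 h=0 b=1 clk=1 c=1 d=1
t4.Δ3 f=0 a=0 e=0 g=1 h=1 b=1 clk=1 c=1 d=1
t5.Δ0 f=0 a=0 e=0 g=1 h=1 b=1 clk=1 c=1 d=1
t5.Δ1 f=0 a=0 e=0 g=1 h=1 b=1 clk=0 c=1 d=1
t6.Δ0 f=0 a=0 e=0 g=1 h=1 b=1 clk=0 c=1 d=1
t6.Δ1 f=0 a=0 e=0 g=1 h=1 b=1 clk=1 c=1 d=1
t6.Δ2 f=0 a=1 e=0 g=0 h=1 b=0 clk=1 c=1 d=1
t6.Δ3 f=0 a=1 e=0 g=0 h=0 b=0 clk=1 c=1 d=1
t7.Δ0 f=0 a=1 e=0 g=0 h=0 b=0 clk=1 c=1 d=1
t7.Δ1 f=0 a=1 e=0 g=0 h=0 b=0 clk=0 c=1 d=1
t8.Δ0 f=0 a=1 e=0 g=0 h=0 b=0 clk=0 c=1 d=1
t8.Δ1 f=0 a=1 e=0 g=0 h=0 b=0 clk=1 c=1 d=1
t8.Δ2 f=0 a=1 e=0 g=0 h=0 b=1 clk=1 c=1 d=1
t9.Δ0 f=0 a=1 e=0 g=0 h=0 b=1 clk=1 c=1 d=1
t9.Δ1 f=0 a=1 e=0 g=0 h=0 b=1 clk=0 c=1 d=1
t10.Δ0 f=0 a=1 e=0 g=0 h=0 b=1 clk=0 c=1 d=1
t10.Δ1 f=0 a=1 e=0 g=0 h=0 b=1 clk=1 c=1 d=1
t10.Δ2 f=0 a=1 e=0 g=0 h=0 b=1 clk=1 c=0 d=1
t10.Δ3 f=0 a=1 e=0 g=0 h=1 b=1 clk=1 c=0 d=1
t11.Δ0 f=0 a=1 e=0 g=0 h=1 b=1 clk=1 c=0 d=1
t11.Δ1 f=0 a=1 e=0 g=0 h=1 b=1 clk=0 c=0 d=1

1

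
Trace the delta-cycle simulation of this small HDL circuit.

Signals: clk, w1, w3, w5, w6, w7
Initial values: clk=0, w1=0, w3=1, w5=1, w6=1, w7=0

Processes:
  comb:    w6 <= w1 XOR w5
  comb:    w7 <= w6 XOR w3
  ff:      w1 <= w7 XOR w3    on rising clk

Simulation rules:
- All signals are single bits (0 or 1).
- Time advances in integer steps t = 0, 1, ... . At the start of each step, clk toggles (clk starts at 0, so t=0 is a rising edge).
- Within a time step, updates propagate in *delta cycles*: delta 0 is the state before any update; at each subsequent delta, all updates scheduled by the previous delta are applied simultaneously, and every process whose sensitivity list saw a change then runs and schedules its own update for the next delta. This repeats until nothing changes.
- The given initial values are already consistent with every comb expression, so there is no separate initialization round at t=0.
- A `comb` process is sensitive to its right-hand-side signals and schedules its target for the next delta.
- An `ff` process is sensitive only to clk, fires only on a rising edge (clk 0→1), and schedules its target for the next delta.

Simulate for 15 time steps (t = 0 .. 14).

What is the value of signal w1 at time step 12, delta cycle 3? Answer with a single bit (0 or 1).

1

[bits: w7,clk,w5,w6,w1,w3]
t=0: Δ0=001101 Δ1=011101 Δ2=011111 Δ3=011011 Δ4=111011 | 4Δ
t=1: Δ0=111011 Δ1=101011 | 1Δ
t=2: Δ0=101011 Δ1=111011 Δ2=111001 Δ3=111101 Δ4=011101 | 4Δ
t=3: Δ0=011101 Δ1=001101 | 1Δ
t=4: Δ0=001101 Δ1=011101 Δ2=011111 Δ3=011011 Δ4=111011 | 4Δ
t=5: Δ0=111011 Δ1=101011 | 1Δ
t=6: Δ0=101011 Δ1=111011 Δ2=111001 Δ3=111101 Δ4=011101 | 4Δ
t=7: Δ0=011101 Δ1=001101 | 1Δ
t=8: Δ0=001101 Δ1=011101 Δ2=011111 Δ3=011011 Δ4=111011 | 4Δ
t=9: Δ0=111011 Δ1=101011 | 1Δ
t=10: Δ0=101011 Δ1=111011 Δ2=111001 Δ3=111101 Δ4=011101 | 4Δ
t=11: Δ0=011101 Δ1=001101 | 1Δ
t=12: Δ0=001101 Δ1=011101 Δ2=011111 Δ3=011011 Δ4=111011 | 4Δ
t=13: Δ0=111011 Δ1=101011 | 1Δ
t=14: Δ0=101011 Δ1=111011 Δ2=111001 Δ3=111101 Δ4=011101 | 4Δ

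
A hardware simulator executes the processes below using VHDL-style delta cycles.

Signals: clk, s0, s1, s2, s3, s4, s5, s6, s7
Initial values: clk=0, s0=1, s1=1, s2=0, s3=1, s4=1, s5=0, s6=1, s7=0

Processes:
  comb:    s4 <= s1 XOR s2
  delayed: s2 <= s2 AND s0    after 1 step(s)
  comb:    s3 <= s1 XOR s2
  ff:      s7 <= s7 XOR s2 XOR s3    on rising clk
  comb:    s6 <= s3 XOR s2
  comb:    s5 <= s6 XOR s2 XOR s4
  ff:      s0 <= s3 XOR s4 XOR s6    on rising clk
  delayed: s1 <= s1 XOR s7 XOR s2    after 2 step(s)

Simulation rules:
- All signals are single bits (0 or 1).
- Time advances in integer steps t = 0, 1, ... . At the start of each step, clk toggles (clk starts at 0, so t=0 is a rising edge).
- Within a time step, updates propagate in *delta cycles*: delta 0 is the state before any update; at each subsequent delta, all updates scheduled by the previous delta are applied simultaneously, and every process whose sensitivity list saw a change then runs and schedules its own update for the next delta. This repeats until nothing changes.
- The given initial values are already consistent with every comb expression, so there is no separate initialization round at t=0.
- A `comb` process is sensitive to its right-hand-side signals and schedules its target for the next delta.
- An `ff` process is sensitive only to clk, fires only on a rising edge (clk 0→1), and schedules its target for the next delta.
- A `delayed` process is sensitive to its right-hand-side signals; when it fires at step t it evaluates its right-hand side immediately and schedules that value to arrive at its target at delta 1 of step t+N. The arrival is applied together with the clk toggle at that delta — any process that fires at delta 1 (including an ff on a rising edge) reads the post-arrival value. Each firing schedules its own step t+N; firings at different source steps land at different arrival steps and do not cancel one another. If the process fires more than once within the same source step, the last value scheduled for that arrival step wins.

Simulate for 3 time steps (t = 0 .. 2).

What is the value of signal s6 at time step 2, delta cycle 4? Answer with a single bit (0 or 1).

t0.Δ0 s2=0 s0=1 s6=1 s4=1 s5=0 s1=1 s3=1 clk=0 s7=0
t0.Δ1 s2=0 s0=1 s6=1 s4=1 s5=0 s1=1 s3=1 clk=1 s7=0
t0.Δ2 s2=0 s0=1 s6=1 s4=1 s5=0 s1=1 s3=1 clk=1 s7=1
t1.Δ0 s2=0 s0=1 s6=1 s4=1 s5=0 s1=1 s3=1 clk=1 s7=1
t1.Δ1 s2=0 s0=1 s6=1 s4=1 s5=0 s1=1 s3=1 clk=0 s7=1
t2.Δ0 s2=0 s0=1 s6=1 s4=1 s5=0 s1=1 s3=1 clk=0 s7=1
t2.Δ1 s2=0 s0=1 s6=1 s4=1 s5=0 s1=0 s3=1 clk=1 s7=1
t2.Δ2 s2=0 s0=1 s6=1 s4=0 s5=0 s1=0 s3=0 clk=1 s7=0
t2.Δ3 s2=0 s0=1 s6=0 s4=0 s5=1 s1=0 s3=0 clk=1 s7=0
t2.Δ4 s2=0 s0=1 s6=0 s4=0 s5=0 s1=0 s3=0 clk=1 s7=0

0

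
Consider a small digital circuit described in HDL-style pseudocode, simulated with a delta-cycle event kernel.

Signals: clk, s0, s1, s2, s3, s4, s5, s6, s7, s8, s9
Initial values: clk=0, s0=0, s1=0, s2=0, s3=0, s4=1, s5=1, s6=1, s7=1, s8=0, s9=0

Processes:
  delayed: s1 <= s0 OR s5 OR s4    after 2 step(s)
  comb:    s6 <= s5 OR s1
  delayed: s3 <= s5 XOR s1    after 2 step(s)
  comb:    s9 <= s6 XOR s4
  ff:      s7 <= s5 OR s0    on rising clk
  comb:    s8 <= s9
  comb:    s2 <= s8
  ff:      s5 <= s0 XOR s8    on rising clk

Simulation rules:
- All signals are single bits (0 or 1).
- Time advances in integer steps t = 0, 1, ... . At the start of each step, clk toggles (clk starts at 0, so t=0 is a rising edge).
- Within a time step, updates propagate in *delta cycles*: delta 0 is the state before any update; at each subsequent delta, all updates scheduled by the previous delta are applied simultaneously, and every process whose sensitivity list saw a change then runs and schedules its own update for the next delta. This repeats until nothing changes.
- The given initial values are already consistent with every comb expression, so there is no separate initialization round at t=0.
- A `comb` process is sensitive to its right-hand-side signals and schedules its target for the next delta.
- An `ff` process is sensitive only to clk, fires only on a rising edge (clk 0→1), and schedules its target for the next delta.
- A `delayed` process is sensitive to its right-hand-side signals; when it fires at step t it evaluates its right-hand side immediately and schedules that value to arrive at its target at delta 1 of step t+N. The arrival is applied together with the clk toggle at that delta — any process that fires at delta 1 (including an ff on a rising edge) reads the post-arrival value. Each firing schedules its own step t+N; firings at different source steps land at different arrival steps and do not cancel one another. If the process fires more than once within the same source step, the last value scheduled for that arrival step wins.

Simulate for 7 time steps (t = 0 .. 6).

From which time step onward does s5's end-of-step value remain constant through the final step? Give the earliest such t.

4

t0.Δ0 s2=0 s8=0 s9=0 s3=0 s4=1 s1=0 s7=1 clk=0 s5=1 s0=0 s6=1
t0.Δ1 s2=0 s8=0 s9=0 s3=0 s4=1 s1=0 s7=1 clk=1 s5=1 s0=0 s6=1
t0.Δ2 s2=0 s8=0 s9=0 s3=0 s4=1 s1=0 s7=1 clk=1 s5=0 s0=0 s6=1
t0.Δ3 s2=0 s8=0 s9=0 s3=0 s4=1 s1=0 s7=1 clk=1 s5=0 s0=0 s6=0
t0.Δ4 s2=0 s8=0 s9=1 s3=0 s4=1 s1=0 s7=1 clk=1 s5=0 s0=0 s6=0
t0.Δ5 s2=0 s8=1 s9=1 s3=0 s4=1 s1=0 s7=1 clk=1 s5=0 s0=0 s6=0
t0.Δ6 s2=1 s8=1 s9=1 s3=0 s4=1 s1=0 s7=1 clk=1 s5=0 s0=0 s6=0
t1.Δ0 s2=1 s8=1 s9=1 s3=0 s4=1 s1=0 s7=1 clk=1 s5=0 s0=0 s6=0
t1.Δ1 s2=1 s8=1 s9=1 s3=0 s4=1 s1=0 s7=1 clk=0 s5=0 s0=0 s6=0
t2.Δ0 s2=1 s8=1 s9=1 s3=0 s4=1 s1=0 s7=1 clk=0 s5=0 s0=0 s6=0
t2.Δ1 s2=1 s8=1 s9=1 s3=0 s4=1 s1=1 s7=1 clk=1 s5=0 s0=0 s6=0
t2.Δ2 s2=1 s8=1 s9=1 s3=0 s4=1 s1=1 s7=0 clk=1 s5=1 s0=0 s6=1
t2.Δ3 s2=1 s8=1 s9=0 s3=0 s4=1 s1=1 s7=0 clk=1 s5=1 s0=0 s6=1
t2.Δ4 s2=1 s8=0 s9=0 s3=0 s4=1 s1=1 s7=0 clk=1 s5=1 s0=0 s6=1
t2.Δ5 s2=0 s8=0 s9=0 s3=0 s4=1 s1=1 s7=0 clk=1 s5=1 s0=0 s6=1
t3.Δ0 s2=0 s8=0 s9=0 s3=0 s4=1 s1=1 s7=0 clk=1 s5=1 s0=0 s6=1
t3.Δ1 s2=0 s8=0 s9=0 s3=0 s4=1 s1=1 s7=0 clk=0 s5=1 s0=0 s6=1
t4.Δ0 s2=0 s8=0 s9=0 s3=0 s4=1 s1=1 s7=0 clk=0 s5=1 s0=0 s6=1
t4.Δ1 s2=0 s8=0 s9=0 s3=0 s4=1 s1=1 s7=0 clk=1 s5=1 s0=0 s6=1
t4.Δ2 s2=0 s8=0 s9=0 s3=0 s4=1 s1=1 s7=1 clk=1 s5=0 s0=0 s6=1
t5.Δ0 s2=0 s8=0 s9=0 s3=0 s4=1 s1=1 s7=1 clk=1 s5=0 s0=0 s6=1
t5.Δ1 s2=0 s8=0 s9=0 s3=0 s4=1 s1=1 s7=1 clk=0 s5=0 s0=0 s6=1
t6.Δ0 s2=0 s8=0 s9=0 s3=0 s4=1 s1=1 s7=1 clk=0 s5=0 s0=0 s6=1
t6.Δ1 s2=0 s8=0 s9=0 s3=1 s4=1 s1=1 s7=1 clk=1 s5=0 s0=0 s6=1
t6.Δ2 s2=0 s8=0 s9=0 s3=1 s4=1 s1=1 s7=0 clk=1 s5=0 s0=0 s6=1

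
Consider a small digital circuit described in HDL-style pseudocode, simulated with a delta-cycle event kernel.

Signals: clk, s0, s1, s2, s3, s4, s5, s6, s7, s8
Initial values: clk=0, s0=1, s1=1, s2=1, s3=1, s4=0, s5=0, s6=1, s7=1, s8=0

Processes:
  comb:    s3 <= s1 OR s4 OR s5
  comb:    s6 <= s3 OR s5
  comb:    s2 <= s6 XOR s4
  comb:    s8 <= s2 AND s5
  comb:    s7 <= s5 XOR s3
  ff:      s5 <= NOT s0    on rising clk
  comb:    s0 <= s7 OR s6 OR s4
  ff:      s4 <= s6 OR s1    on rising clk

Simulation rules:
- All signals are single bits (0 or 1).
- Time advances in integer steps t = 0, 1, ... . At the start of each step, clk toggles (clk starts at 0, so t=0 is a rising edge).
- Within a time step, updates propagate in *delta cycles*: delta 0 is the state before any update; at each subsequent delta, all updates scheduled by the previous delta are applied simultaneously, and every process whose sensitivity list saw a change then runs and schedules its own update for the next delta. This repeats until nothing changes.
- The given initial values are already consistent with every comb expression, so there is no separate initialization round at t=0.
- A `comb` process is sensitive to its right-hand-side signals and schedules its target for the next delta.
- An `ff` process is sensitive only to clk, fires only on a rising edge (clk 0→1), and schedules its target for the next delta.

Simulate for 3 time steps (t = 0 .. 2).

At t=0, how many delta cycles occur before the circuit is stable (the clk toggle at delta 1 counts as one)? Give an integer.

3

t=0 Δ0: s4=0 clk=0 s0=1 s7=1 s5=0 s3=1 s8=0 s6=1 s2=1 s1=1
  Δ1: clk:0→1
  Δ2: s4:0→1
  Δ3: s2:1→0
  (3Δ to stable)
t=1 Δ0: s4=1 clk=1 s0=1 s7=1 s5=0 s3=1 s8=0 s6=1 s2=0 s1=1
  Δ1: clk:1→0
  (1Δ to stable)
t=2 Δ0: s4=1 clk=0 s0=1 s7=1 s5=0 s3=1 s8=0 s6=1 s2=0 s1=1
  Δ1: clk:0→1
  (1Δ to stable)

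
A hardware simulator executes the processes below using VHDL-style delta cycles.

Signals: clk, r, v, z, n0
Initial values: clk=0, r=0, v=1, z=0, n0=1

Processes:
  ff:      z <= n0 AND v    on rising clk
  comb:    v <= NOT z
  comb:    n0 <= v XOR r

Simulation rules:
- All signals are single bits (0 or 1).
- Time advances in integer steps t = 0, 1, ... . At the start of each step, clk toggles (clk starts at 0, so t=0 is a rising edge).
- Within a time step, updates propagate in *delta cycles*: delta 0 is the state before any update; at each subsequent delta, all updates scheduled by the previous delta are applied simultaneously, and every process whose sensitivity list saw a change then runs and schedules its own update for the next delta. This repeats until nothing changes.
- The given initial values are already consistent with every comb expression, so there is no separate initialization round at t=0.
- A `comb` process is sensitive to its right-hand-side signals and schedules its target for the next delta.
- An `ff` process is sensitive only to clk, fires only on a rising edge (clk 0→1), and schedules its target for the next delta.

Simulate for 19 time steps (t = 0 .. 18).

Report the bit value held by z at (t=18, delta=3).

[bits: v,r,z,clk,n0]
t=0: Δ0=10001 Δ1=10011 Δ2=10111 Δ3=00111 Δ4=00110 | 4Δ
t=1: Δ0=00110 Δ1=00100 | 1Δ
t=2: Δ0=00100 Δ1=00110 Δ2=00010 Δ3=10010 Δ4=10011 | 4Δ
t=3: Δ0=10011 Δ1=10001 | 1Δ
t=4: Δ0=10001 Δ1=10011 Δ2=10111 Δ3=00111 Δ4=00110 | 4Δ
t=5: Δ0=00110 Δ1=00100 | 1Δ
t=6: Δ0=00100 Δ1=00110 Δ2=00010 Δ3=10010 Δ4=10011 | 4Δ
t=7: Δ0=10011 Δ1=10001 | 1Δ
t=8: Δ0=10001 Δ1=10011 Δ2=10111 Δ3=00111 Δ4=00110 | 4Δ
t=9: Δ0=00110 Δ1=00100 | 1Δ
t=10: Δ0=00100 Δ1=00110 Δ2=00010 Δ3=10010 Δ4=10011 | 4Δ
t=11: Δ0=10011 Δ1=10001 | 1Δ
t=12: Δ0=10001 Δ1=10011 Δ2=10111 Δ3=00111 Δ4=00110 | 4Δ
t=13: Δ0=00110 Δ1=00100 | 1Δ
t=14: Δ0=00100 Δ1=00110 Δ2=00010 Δ3=10010 Δ4=10011 | 4Δ
t=15: Δ0=10011 Δ1=10001 | 1Δ
t=16: Δ0=10001 Δ1=10011 Δ2=10111 Δ3=00111 Δ4=00110 | 4Δ
t=17: Δ0=00110 Δ1=00100 | 1Δ
t=18: Δ0=00100 Δ1=00110 Δ2=00010 Δ3=10010 Δ4=10011 | 4Δ

0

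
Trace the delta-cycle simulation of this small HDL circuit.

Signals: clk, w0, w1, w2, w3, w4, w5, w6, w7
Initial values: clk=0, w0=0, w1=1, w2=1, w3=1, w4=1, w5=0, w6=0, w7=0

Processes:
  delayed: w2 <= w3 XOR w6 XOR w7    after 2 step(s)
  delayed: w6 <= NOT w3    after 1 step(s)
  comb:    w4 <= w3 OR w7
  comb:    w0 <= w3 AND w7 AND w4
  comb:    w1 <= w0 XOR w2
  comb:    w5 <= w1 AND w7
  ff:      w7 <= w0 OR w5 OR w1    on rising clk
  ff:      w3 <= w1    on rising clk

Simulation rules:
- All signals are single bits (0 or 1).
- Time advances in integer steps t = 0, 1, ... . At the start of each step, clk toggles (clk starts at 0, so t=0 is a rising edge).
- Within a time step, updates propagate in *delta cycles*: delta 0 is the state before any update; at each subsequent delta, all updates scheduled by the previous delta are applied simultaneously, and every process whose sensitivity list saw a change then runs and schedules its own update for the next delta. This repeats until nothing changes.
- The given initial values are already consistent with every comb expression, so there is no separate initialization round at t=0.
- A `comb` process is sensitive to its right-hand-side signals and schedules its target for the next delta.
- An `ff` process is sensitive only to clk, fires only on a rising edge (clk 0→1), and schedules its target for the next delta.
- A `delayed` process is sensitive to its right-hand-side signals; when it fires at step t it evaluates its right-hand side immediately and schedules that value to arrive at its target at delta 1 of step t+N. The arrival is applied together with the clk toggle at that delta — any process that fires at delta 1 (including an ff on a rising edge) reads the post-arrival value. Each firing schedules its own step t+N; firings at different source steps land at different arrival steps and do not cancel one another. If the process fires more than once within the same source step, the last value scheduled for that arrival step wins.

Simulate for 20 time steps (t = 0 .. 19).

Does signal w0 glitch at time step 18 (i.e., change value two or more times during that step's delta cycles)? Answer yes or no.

no

[bits: w3,w2,w1,clk,w0,w4,w7,w6,w5]
t=0: Δ0=111001000 Δ1=111101000 Δ2=111101100 Δ3=111111101 Δ4=110111101 Δ5=110111100 | 5Δ
t=1: Δ0=110111100 Δ1=110011100 | 1Δ
t=2: Δ0=110011100 Δ1=100111100 Δ2=001111100 Δ3=001101101 Δ4=000101101 Δ5=000101100 | 5Δ
t=3: Δ0=000101100 Δ1=000001110 | 1Δ
t=4: Δ0=000001110 Δ1=010101110 Δ2=011101010 Δ3=011100010 | 3Δ
t=5: Δ0=011100010 Δ1=001000010 Δ2=000000010 | 2Δ
t=6: Δ0=000000010 Δ1=010100010 Δ2=011100010 | 2Δ
t=7: Δ0=011100010 Δ1=011000010 | 1Δ
t=8: Δ0=011000010 Δ1=011100010 Δ2=111100110 Δ3=111101111 Δ4=111111111 Δ5=110111111 Δ6=110111110 | 6Δ
t=9: Δ0=110111110 Δ1=110011100 | 1Δ
t=10: Δ0=110011100 Δ1=110111100 Δ2=010111100 Δ3=010101100 Δ4=011101100 Δ5=011101101 | 5Δ
t=11: Δ0=011101101 Δ1=001001111 Δ2=000001111 Δ3=000001110 | 3Δ
t=12: Δ0=000001110 Δ1=010101110 Δ2=011101010 Δ3=011100010 | 3Δ
t=13: Δ0=011100010 Δ1=001000010 Δ2=000000010 | 2Δ
t=14: Δ0=000000010 Δ1=010100010 Δ2=011100010 | 2Δ
t=15: Δ0=011100010 Δ1=011000010 | 1Δ
t=16: Δ0=011000010 Δ1=011100010 Δ2=111100110 Δ3=111101111 Δ4=111111111 Δ5=110111111 Δ6=110111110 | 6Δ
t=17: Δ0=110111110 Δ1=110011100 | 1Δ
t=18: Δ0=110011100 Δ1=110111100 Δ2=010111100 Δ3=010101100 Δ4=011101100 Δ5=011101101 | 5Δ
t=19: Δ0=011101101 Δ1=001001111 Δ2=000001111 Δ3=000001110 | 3Δ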